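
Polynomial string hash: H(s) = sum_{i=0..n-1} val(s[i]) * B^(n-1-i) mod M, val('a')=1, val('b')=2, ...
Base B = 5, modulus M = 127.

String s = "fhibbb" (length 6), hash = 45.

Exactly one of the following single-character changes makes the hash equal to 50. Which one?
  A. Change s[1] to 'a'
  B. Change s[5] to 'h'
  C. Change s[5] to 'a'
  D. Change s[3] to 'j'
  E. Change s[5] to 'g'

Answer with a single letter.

Answer: E

Derivation:
Option A: s[1]='h'->'a', delta=(1-8)*5^4 mod 127 = 70, hash=45+70 mod 127 = 115
Option B: s[5]='b'->'h', delta=(8-2)*5^0 mod 127 = 6, hash=45+6 mod 127 = 51
Option C: s[5]='b'->'a', delta=(1-2)*5^0 mod 127 = 126, hash=45+126 mod 127 = 44
Option D: s[3]='b'->'j', delta=(10-2)*5^2 mod 127 = 73, hash=45+73 mod 127 = 118
Option E: s[5]='b'->'g', delta=(7-2)*5^0 mod 127 = 5, hash=45+5 mod 127 = 50 <-- target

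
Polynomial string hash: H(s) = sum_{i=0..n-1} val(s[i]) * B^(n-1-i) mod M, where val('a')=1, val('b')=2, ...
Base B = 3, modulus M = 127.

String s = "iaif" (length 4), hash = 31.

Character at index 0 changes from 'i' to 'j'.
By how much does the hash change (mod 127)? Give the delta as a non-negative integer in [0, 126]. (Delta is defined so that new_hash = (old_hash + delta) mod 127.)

Delta formula: (val(new) - val(old)) * B^(n-1-k) mod M
  val('j') - val('i') = 10 - 9 = 1
  B^(n-1-k) = 3^3 mod 127 = 27
  Delta = 1 * 27 mod 127 = 27

Answer: 27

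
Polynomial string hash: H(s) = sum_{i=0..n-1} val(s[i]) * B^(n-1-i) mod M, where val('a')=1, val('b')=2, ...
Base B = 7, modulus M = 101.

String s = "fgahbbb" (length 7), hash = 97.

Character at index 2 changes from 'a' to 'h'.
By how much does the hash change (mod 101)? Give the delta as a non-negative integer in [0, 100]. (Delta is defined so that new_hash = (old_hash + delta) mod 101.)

Answer: 41

Derivation:
Delta formula: (val(new) - val(old)) * B^(n-1-k) mod M
  val('h') - val('a') = 8 - 1 = 7
  B^(n-1-k) = 7^4 mod 101 = 78
  Delta = 7 * 78 mod 101 = 41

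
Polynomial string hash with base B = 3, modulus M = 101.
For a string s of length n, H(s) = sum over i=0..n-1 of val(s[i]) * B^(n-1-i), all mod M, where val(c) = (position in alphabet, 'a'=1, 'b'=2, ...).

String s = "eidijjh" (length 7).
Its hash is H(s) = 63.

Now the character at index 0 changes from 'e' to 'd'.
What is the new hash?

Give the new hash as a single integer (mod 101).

Answer: 41

Derivation:
val('e') = 5, val('d') = 4
Position k = 0, exponent = n-1-k = 6
B^6 mod M = 3^6 mod 101 = 22
Delta = (4 - 5) * 22 mod 101 = 79
New hash = (63 + 79) mod 101 = 41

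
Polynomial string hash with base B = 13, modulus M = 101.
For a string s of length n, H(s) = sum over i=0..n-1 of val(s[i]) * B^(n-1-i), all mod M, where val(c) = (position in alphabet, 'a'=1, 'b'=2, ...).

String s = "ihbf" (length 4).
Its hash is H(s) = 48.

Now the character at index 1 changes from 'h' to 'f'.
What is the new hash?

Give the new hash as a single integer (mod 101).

val('h') = 8, val('f') = 6
Position k = 1, exponent = n-1-k = 2
B^2 mod M = 13^2 mod 101 = 68
Delta = (6 - 8) * 68 mod 101 = 66
New hash = (48 + 66) mod 101 = 13

Answer: 13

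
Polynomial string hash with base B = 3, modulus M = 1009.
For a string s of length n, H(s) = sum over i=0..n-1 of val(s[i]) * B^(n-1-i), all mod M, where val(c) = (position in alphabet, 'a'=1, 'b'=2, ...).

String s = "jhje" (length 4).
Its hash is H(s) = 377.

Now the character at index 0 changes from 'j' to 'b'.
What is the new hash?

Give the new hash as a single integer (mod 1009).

val('j') = 10, val('b') = 2
Position k = 0, exponent = n-1-k = 3
B^3 mod M = 3^3 mod 1009 = 27
Delta = (2 - 10) * 27 mod 1009 = 793
New hash = (377 + 793) mod 1009 = 161

Answer: 161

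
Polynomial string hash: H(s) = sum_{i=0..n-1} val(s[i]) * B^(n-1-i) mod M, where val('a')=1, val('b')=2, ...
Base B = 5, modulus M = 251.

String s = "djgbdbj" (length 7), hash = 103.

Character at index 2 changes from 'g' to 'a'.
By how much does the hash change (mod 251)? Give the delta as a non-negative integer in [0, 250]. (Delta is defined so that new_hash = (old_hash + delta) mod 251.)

Answer: 15

Derivation:
Delta formula: (val(new) - val(old)) * B^(n-1-k) mod M
  val('a') - val('g') = 1 - 7 = -6
  B^(n-1-k) = 5^4 mod 251 = 123
  Delta = -6 * 123 mod 251 = 15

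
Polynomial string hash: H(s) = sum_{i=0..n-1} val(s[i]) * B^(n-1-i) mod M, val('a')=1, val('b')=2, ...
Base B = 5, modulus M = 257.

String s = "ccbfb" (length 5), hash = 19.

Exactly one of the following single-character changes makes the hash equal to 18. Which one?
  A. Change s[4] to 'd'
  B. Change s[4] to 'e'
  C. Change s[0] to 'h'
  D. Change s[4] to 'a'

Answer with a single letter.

Option A: s[4]='b'->'d', delta=(4-2)*5^0 mod 257 = 2, hash=19+2 mod 257 = 21
Option B: s[4]='b'->'e', delta=(5-2)*5^0 mod 257 = 3, hash=19+3 mod 257 = 22
Option C: s[0]='c'->'h', delta=(8-3)*5^4 mod 257 = 41, hash=19+41 mod 257 = 60
Option D: s[4]='b'->'a', delta=(1-2)*5^0 mod 257 = 256, hash=19+256 mod 257 = 18 <-- target

Answer: D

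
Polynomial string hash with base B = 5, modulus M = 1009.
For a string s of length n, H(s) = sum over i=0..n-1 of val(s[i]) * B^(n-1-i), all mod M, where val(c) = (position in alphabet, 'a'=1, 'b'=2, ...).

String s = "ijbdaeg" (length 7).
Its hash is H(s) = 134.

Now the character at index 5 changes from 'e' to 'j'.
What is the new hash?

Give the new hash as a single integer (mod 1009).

Answer: 159

Derivation:
val('e') = 5, val('j') = 10
Position k = 5, exponent = n-1-k = 1
B^1 mod M = 5^1 mod 1009 = 5
Delta = (10 - 5) * 5 mod 1009 = 25
New hash = (134 + 25) mod 1009 = 159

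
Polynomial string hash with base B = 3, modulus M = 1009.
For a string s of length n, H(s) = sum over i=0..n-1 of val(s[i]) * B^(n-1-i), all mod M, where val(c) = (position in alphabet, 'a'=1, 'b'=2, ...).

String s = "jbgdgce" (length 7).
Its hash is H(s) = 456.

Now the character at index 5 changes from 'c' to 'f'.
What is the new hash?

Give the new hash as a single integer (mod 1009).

val('c') = 3, val('f') = 6
Position k = 5, exponent = n-1-k = 1
B^1 mod M = 3^1 mod 1009 = 3
Delta = (6 - 3) * 3 mod 1009 = 9
New hash = (456 + 9) mod 1009 = 465

Answer: 465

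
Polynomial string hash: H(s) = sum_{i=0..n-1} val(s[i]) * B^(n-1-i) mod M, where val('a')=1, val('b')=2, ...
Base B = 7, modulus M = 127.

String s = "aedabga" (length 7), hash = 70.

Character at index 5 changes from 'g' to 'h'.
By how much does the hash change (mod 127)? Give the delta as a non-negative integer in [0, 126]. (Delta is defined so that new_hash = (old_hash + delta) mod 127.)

Answer: 7

Derivation:
Delta formula: (val(new) - val(old)) * B^(n-1-k) mod M
  val('h') - val('g') = 8 - 7 = 1
  B^(n-1-k) = 7^1 mod 127 = 7
  Delta = 1 * 7 mod 127 = 7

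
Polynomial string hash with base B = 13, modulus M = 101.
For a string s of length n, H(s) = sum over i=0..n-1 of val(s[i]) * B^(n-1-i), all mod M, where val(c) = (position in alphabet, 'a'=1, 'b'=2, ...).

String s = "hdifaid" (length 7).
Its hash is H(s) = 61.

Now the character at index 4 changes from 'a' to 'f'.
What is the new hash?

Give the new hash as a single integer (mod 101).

val('a') = 1, val('f') = 6
Position k = 4, exponent = n-1-k = 2
B^2 mod M = 13^2 mod 101 = 68
Delta = (6 - 1) * 68 mod 101 = 37
New hash = (61 + 37) mod 101 = 98

Answer: 98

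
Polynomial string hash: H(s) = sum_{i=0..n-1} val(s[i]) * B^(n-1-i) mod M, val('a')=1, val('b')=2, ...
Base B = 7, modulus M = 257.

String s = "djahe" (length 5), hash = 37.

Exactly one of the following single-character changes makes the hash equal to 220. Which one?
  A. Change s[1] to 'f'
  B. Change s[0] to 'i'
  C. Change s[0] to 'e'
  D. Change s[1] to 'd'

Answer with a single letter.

Option A: s[1]='j'->'f', delta=(6-10)*7^3 mod 257 = 170, hash=37+170 mod 257 = 207
Option B: s[0]='d'->'i', delta=(9-4)*7^4 mod 257 = 183, hash=37+183 mod 257 = 220 <-- target
Option C: s[0]='d'->'e', delta=(5-4)*7^4 mod 257 = 88, hash=37+88 mod 257 = 125
Option D: s[1]='j'->'d', delta=(4-10)*7^3 mod 257 = 255, hash=37+255 mod 257 = 35

Answer: B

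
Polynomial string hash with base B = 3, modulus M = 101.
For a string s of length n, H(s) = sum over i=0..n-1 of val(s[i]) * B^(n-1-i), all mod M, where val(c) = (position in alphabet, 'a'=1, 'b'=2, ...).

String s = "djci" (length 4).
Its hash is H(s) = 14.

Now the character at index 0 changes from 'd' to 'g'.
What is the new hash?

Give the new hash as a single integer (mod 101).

val('d') = 4, val('g') = 7
Position k = 0, exponent = n-1-k = 3
B^3 mod M = 3^3 mod 101 = 27
Delta = (7 - 4) * 27 mod 101 = 81
New hash = (14 + 81) mod 101 = 95

Answer: 95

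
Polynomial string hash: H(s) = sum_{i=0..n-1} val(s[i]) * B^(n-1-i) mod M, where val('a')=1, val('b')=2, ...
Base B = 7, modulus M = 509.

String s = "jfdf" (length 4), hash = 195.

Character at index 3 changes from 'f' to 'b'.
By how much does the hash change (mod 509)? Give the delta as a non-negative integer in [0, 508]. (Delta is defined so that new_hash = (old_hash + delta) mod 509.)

Answer: 505

Derivation:
Delta formula: (val(new) - val(old)) * B^(n-1-k) mod M
  val('b') - val('f') = 2 - 6 = -4
  B^(n-1-k) = 7^0 mod 509 = 1
  Delta = -4 * 1 mod 509 = 505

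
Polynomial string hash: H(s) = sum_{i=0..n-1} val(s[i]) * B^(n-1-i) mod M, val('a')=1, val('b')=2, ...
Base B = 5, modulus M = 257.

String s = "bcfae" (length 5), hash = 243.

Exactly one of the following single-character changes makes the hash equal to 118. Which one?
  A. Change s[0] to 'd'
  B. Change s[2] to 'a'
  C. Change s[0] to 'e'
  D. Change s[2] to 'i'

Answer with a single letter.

Answer: B

Derivation:
Option A: s[0]='b'->'d', delta=(4-2)*5^4 mod 257 = 222, hash=243+222 mod 257 = 208
Option B: s[2]='f'->'a', delta=(1-6)*5^2 mod 257 = 132, hash=243+132 mod 257 = 118 <-- target
Option C: s[0]='b'->'e', delta=(5-2)*5^4 mod 257 = 76, hash=243+76 mod 257 = 62
Option D: s[2]='f'->'i', delta=(9-6)*5^2 mod 257 = 75, hash=243+75 mod 257 = 61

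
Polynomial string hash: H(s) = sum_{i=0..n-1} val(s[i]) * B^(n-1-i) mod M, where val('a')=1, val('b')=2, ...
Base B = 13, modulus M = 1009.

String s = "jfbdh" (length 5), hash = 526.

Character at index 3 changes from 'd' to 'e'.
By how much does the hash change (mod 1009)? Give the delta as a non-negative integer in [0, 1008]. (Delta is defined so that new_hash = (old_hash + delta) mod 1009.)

Delta formula: (val(new) - val(old)) * B^(n-1-k) mod M
  val('e') - val('d') = 5 - 4 = 1
  B^(n-1-k) = 13^1 mod 1009 = 13
  Delta = 1 * 13 mod 1009 = 13

Answer: 13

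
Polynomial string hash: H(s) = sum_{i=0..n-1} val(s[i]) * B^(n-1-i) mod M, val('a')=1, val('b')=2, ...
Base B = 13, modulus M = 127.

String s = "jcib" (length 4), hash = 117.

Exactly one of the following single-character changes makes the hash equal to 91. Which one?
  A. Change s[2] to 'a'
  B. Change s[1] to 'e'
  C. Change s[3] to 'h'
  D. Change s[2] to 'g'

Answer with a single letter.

Option A: s[2]='i'->'a', delta=(1-9)*13^1 mod 127 = 23, hash=117+23 mod 127 = 13
Option B: s[1]='c'->'e', delta=(5-3)*13^2 mod 127 = 84, hash=117+84 mod 127 = 74
Option C: s[3]='b'->'h', delta=(8-2)*13^0 mod 127 = 6, hash=117+6 mod 127 = 123
Option D: s[2]='i'->'g', delta=(7-9)*13^1 mod 127 = 101, hash=117+101 mod 127 = 91 <-- target

Answer: D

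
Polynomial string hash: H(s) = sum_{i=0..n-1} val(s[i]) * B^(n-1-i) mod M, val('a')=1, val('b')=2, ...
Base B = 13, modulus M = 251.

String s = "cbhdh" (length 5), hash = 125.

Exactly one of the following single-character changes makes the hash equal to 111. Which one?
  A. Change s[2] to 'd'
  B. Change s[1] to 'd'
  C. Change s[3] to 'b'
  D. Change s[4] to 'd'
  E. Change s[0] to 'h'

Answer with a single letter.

Answer: E

Derivation:
Option A: s[2]='h'->'d', delta=(4-8)*13^2 mod 251 = 77, hash=125+77 mod 251 = 202
Option B: s[1]='b'->'d', delta=(4-2)*13^3 mod 251 = 127, hash=125+127 mod 251 = 1
Option C: s[3]='d'->'b', delta=(2-4)*13^1 mod 251 = 225, hash=125+225 mod 251 = 99
Option D: s[4]='h'->'d', delta=(4-8)*13^0 mod 251 = 247, hash=125+247 mod 251 = 121
Option E: s[0]='c'->'h', delta=(8-3)*13^4 mod 251 = 237, hash=125+237 mod 251 = 111 <-- target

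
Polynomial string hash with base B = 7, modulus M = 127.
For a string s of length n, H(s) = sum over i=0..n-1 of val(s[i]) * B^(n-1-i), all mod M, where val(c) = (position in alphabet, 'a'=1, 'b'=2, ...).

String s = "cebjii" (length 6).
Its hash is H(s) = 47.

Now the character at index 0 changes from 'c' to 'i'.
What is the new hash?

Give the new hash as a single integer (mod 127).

val('c') = 3, val('i') = 9
Position k = 0, exponent = n-1-k = 5
B^5 mod M = 7^5 mod 127 = 43
Delta = (9 - 3) * 43 mod 127 = 4
New hash = (47 + 4) mod 127 = 51

Answer: 51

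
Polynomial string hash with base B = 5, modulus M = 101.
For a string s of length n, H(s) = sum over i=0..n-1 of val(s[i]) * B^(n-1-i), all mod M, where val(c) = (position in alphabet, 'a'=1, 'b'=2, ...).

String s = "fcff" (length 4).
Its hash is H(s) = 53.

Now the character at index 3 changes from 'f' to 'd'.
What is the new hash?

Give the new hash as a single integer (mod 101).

val('f') = 6, val('d') = 4
Position k = 3, exponent = n-1-k = 0
B^0 mod M = 5^0 mod 101 = 1
Delta = (4 - 6) * 1 mod 101 = 99
New hash = (53 + 99) mod 101 = 51

Answer: 51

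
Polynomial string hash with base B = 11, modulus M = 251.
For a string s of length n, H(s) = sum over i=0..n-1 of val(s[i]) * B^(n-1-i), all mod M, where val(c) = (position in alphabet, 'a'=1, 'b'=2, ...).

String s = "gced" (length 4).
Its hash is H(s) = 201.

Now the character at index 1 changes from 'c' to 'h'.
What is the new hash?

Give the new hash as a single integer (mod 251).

Answer: 53

Derivation:
val('c') = 3, val('h') = 8
Position k = 1, exponent = n-1-k = 2
B^2 mod M = 11^2 mod 251 = 121
Delta = (8 - 3) * 121 mod 251 = 103
New hash = (201 + 103) mod 251 = 53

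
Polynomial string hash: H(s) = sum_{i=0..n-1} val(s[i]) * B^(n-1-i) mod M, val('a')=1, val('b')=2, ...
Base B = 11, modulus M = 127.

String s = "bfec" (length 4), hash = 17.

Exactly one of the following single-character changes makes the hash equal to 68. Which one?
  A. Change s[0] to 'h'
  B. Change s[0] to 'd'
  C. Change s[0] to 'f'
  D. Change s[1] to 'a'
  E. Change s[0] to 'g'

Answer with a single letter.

Option A: s[0]='b'->'h', delta=(8-2)*11^3 mod 127 = 112, hash=17+112 mod 127 = 2
Option B: s[0]='b'->'d', delta=(4-2)*11^3 mod 127 = 122, hash=17+122 mod 127 = 12
Option C: s[0]='b'->'f', delta=(6-2)*11^3 mod 127 = 117, hash=17+117 mod 127 = 7
Option D: s[1]='f'->'a', delta=(1-6)*11^2 mod 127 = 30, hash=17+30 mod 127 = 47
Option E: s[0]='b'->'g', delta=(7-2)*11^3 mod 127 = 51, hash=17+51 mod 127 = 68 <-- target

Answer: E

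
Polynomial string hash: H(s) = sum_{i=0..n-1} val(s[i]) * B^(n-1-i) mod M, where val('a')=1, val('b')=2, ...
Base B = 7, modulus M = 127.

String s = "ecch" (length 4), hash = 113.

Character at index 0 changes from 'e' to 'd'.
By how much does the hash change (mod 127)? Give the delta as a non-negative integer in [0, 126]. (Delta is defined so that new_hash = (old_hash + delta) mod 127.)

Delta formula: (val(new) - val(old)) * B^(n-1-k) mod M
  val('d') - val('e') = 4 - 5 = -1
  B^(n-1-k) = 7^3 mod 127 = 89
  Delta = -1 * 89 mod 127 = 38

Answer: 38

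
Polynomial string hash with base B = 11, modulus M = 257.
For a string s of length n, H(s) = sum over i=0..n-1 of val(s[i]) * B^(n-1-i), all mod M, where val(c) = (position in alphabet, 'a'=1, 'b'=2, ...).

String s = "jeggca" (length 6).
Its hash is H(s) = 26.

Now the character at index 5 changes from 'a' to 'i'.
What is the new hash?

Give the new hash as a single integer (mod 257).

Answer: 34

Derivation:
val('a') = 1, val('i') = 9
Position k = 5, exponent = n-1-k = 0
B^0 mod M = 11^0 mod 257 = 1
Delta = (9 - 1) * 1 mod 257 = 8
New hash = (26 + 8) mod 257 = 34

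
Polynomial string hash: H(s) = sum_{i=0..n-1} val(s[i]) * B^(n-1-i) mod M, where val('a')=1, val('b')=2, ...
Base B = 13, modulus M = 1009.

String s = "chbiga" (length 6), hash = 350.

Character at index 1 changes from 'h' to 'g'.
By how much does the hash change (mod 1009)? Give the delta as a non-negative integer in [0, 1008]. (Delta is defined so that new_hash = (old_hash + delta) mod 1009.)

Delta formula: (val(new) - val(old)) * B^(n-1-k) mod M
  val('g') - val('h') = 7 - 8 = -1
  B^(n-1-k) = 13^4 mod 1009 = 309
  Delta = -1 * 309 mod 1009 = 700

Answer: 700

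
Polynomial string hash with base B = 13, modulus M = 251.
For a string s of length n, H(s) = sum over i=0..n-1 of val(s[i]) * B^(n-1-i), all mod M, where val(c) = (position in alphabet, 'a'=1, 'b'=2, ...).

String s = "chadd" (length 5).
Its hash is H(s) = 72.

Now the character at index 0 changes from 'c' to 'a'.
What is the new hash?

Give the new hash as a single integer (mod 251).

val('c') = 3, val('a') = 1
Position k = 0, exponent = n-1-k = 4
B^4 mod M = 13^4 mod 251 = 198
Delta = (1 - 3) * 198 mod 251 = 106
New hash = (72 + 106) mod 251 = 178

Answer: 178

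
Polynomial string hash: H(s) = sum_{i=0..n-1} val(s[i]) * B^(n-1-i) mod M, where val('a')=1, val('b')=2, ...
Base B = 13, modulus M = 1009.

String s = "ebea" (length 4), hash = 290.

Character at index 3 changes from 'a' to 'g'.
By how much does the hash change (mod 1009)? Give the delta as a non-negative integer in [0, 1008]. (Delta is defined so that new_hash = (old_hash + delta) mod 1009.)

Answer: 6

Derivation:
Delta formula: (val(new) - val(old)) * B^(n-1-k) mod M
  val('g') - val('a') = 7 - 1 = 6
  B^(n-1-k) = 13^0 mod 1009 = 1
  Delta = 6 * 1 mod 1009 = 6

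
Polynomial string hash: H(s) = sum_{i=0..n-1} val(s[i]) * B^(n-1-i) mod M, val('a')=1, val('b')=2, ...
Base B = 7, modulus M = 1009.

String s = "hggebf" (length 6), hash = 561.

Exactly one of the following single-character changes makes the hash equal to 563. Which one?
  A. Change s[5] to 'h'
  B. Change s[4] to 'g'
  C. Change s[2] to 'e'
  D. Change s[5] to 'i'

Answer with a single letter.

Answer: A

Derivation:
Option A: s[5]='f'->'h', delta=(8-6)*7^0 mod 1009 = 2, hash=561+2 mod 1009 = 563 <-- target
Option B: s[4]='b'->'g', delta=(7-2)*7^1 mod 1009 = 35, hash=561+35 mod 1009 = 596
Option C: s[2]='g'->'e', delta=(5-7)*7^3 mod 1009 = 323, hash=561+323 mod 1009 = 884
Option D: s[5]='f'->'i', delta=(9-6)*7^0 mod 1009 = 3, hash=561+3 mod 1009 = 564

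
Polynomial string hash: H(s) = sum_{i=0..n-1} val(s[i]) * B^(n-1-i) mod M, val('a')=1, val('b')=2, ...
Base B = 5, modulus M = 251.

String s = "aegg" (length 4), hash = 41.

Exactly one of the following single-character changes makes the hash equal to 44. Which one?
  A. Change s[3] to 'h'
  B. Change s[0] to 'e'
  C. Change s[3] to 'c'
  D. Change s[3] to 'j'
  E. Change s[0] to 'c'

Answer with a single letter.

Option A: s[3]='g'->'h', delta=(8-7)*5^0 mod 251 = 1, hash=41+1 mod 251 = 42
Option B: s[0]='a'->'e', delta=(5-1)*5^3 mod 251 = 249, hash=41+249 mod 251 = 39
Option C: s[3]='g'->'c', delta=(3-7)*5^0 mod 251 = 247, hash=41+247 mod 251 = 37
Option D: s[3]='g'->'j', delta=(10-7)*5^0 mod 251 = 3, hash=41+3 mod 251 = 44 <-- target
Option E: s[0]='a'->'c', delta=(3-1)*5^3 mod 251 = 250, hash=41+250 mod 251 = 40

Answer: D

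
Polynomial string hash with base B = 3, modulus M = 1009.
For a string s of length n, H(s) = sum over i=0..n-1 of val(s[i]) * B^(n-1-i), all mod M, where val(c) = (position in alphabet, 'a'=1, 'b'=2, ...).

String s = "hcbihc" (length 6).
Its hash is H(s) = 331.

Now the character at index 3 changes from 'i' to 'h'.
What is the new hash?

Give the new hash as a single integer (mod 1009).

Answer: 322

Derivation:
val('i') = 9, val('h') = 8
Position k = 3, exponent = n-1-k = 2
B^2 mod M = 3^2 mod 1009 = 9
Delta = (8 - 9) * 9 mod 1009 = 1000
New hash = (331 + 1000) mod 1009 = 322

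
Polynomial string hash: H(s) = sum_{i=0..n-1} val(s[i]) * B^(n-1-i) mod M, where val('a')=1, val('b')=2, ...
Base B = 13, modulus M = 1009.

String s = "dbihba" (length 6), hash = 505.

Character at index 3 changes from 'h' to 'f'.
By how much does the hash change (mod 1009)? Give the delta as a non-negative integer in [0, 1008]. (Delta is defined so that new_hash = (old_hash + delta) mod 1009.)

Delta formula: (val(new) - val(old)) * B^(n-1-k) mod M
  val('f') - val('h') = 6 - 8 = -2
  B^(n-1-k) = 13^2 mod 1009 = 169
  Delta = -2 * 169 mod 1009 = 671

Answer: 671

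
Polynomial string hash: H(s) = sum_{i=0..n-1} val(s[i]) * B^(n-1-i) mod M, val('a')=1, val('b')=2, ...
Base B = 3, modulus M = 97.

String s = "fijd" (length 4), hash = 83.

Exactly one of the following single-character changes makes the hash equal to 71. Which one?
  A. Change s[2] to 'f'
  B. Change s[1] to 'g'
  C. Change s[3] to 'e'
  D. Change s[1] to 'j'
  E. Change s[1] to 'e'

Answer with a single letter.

Option A: s[2]='j'->'f', delta=(6-10)*3^1 mod 97 = 85, hash=83+85 mod 97 = 71 <-- target
Option B: s[1]='i'->'g', delta=(7-9)*3^2 mod 97 = 79, hash=83+79 mod 97 = 65
Option C: s[3]='d'->'e', delta=(5-4)*3^0 mod 97 = 1, hash=83+1 mod 97 = 84
Option D: s[1]='i'->'j', delta=(10-9)*3^2 mod 97 = 9, hash=83+9 mod 97 = 92
Option E: s[1]='i'->'e', delta=(5-9)*3^2 mod 97 = 61, hash=83+61 mod 97 = 47

Answer: A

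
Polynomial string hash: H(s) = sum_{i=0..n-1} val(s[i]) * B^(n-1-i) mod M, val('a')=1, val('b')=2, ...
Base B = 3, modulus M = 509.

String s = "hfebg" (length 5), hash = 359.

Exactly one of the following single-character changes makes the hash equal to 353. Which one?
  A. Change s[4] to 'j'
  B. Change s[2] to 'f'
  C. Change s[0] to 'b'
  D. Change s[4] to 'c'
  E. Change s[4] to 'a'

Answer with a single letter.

Answer: E

Derivation:
Option A: s[4]='g'->'j', delta=(10-7)*3^0 mod 509 = 3, hash=359+3 mod 509 = 362
Option B: s[2]='e'->'f', delta=(6-5)*3^2 mod 509 = 9, hash=359+9 mod 509 = 368
Option C: s[0]='h'->'b', delta=(2-8)*3^4 mod 509 = 23, hash=359+23 mod 509 = 382
Option D: s[4]='g'->'c', delta=(3-7)*3^0 mod 509 = 505, hash=359+505 mod 509 = 355
Option E: s[4]='g'->'a', delta=(1-7)*3^0 mod 509 = 503, hash=359+503 mod 509 = 353 <-- target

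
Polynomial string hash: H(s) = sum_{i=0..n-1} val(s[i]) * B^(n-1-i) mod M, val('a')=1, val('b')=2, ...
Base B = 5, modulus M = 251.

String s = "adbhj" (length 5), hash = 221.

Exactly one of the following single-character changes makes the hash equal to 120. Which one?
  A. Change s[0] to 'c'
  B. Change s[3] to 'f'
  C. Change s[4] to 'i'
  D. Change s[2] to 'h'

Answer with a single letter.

Answer: D

Derivation:
Option A: s[0]='a'->'c', delta=(3-1)*5^4 mod 251 = 246, hash=221+246 mod 251 = 216
Option B: s[3]='h'->'f', delta=(6-8)*5^1 mod 251 = 241, hash=221+241 mod 251 = 211
Option C: s[4]='j'->'i', delta=(9-10)*5^0 mod 251 = 250, hash=221+250 mod 251 = 220
Option D: s[2]='b'->'h', delta=(8-2)*5^2 mod 251 = 150, hash=221+150 mod 251 = 120 <-- target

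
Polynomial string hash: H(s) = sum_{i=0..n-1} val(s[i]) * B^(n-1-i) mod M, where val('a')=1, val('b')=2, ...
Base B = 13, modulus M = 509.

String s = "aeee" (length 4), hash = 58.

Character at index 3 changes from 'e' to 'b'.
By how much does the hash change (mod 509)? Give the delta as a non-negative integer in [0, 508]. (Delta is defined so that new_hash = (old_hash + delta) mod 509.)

Delta formula: (val(new) - val(old)) * B^(n-1-k) mod M
  val('b') - val('e') = 2 - 5 = -3
  B^(n-1-k) = 13^0 mod 509 = 1
  Delta = -3 * 1 mod 509 = 506

Answer: 506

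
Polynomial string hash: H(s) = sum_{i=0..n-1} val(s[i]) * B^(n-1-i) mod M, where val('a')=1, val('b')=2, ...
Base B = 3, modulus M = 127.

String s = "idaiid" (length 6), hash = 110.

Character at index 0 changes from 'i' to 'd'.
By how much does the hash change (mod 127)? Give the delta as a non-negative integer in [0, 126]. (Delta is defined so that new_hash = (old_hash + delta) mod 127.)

Answer: 55

Derivation:
Delta formula: (val(new) - val(old)) * B^(n-1-k) mod M
  val('d') - val('i') = 4 - 9 = -5
  B^(n-1-k) = 3^5 mod 127 = 116
  Delta = -5 * 116 mod 127 = 55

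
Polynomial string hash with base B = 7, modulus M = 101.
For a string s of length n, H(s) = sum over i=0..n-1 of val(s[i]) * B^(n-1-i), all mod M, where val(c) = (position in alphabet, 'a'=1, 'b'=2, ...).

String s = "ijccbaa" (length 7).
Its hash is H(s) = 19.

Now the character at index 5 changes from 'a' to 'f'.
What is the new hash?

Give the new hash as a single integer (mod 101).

Answer: 54

Derivation:
val('a') = 1, val('f') = 6
Position k = 5, exponent = n-1-k = 1
B^1 mod M = 7^1 mod 101 = 7
Delta = (6 - 1) * 7 mod 101 = 35
New hash = (19 + 35) mod 101 = 54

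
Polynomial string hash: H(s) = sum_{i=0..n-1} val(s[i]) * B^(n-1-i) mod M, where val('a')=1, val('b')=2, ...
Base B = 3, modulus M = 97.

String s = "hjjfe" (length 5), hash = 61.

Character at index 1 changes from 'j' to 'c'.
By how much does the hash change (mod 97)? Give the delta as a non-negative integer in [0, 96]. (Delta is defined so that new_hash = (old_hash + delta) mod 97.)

Delta formula: (val(new) - val(old)) * B^(n-1-k) mod M
  val('c') - val('j') = 3 - 10 = -7
  B^(n-1-k) = 3^3 mod 97 = 27
  Delta = -7 * 27 mod 97 = 5

Answer: 5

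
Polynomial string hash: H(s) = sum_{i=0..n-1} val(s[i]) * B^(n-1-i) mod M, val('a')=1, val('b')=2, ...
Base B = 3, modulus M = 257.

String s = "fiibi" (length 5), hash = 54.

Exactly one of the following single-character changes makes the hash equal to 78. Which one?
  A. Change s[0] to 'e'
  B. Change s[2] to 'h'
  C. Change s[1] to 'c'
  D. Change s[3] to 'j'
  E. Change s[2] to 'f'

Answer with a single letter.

Option A: s[0]='f'->'e', delta=(5-6)*3^4 mod 257 = 176, hash=54+176 mod 257 = 230
Option B: s[2]='i'->'h', delta=(8-9)*3^2 mod 257 = 248, hash=54+248 mod 257 = 45
Option C: s[1]='i'->'c', delta=(3-9)*3^3 mod 257 = 95, hash=54+95 mod 257 = 149
Option D: s[3]='b'->'j', delta=(10-2)*3^1 mod 257 = 24, hash=54+24 mod 257 = 78 <-- target
Option E: s[2]='i'->'f', delta=(6-9)*3^2 mod 257 = 230, hash=54+230 mod 257 = 27

Answer: D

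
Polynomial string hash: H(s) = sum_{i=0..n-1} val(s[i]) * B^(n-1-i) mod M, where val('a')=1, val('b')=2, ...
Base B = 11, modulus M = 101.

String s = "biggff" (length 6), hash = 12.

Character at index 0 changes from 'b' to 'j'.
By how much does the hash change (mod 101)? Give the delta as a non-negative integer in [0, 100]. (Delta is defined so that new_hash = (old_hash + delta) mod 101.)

Delta formula: (val(new) - val(old)) * B^(n-1-k) mod M
  val('j') - val('b') = 10 - 2 = 8
  B^(n-1-k) = 11^5 mod 101 = 57
  Delta = 8 * 57 mod 101 = 52

Answer: 52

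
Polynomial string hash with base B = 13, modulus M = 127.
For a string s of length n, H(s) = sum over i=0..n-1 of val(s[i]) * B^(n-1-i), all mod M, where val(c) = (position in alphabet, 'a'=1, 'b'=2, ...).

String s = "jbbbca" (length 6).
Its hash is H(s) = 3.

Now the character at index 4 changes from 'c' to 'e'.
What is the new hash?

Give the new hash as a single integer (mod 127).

val('c') = 3, val('e') = 5
Position k = 4, exponent = n-1-k = 1
B^1 mod M = 13^1 mod 127 = 13
Delta = (5 - 3) * 13 mod 127 = 26
New hash = (3 + 26) mod 127 = 29

Answer: 29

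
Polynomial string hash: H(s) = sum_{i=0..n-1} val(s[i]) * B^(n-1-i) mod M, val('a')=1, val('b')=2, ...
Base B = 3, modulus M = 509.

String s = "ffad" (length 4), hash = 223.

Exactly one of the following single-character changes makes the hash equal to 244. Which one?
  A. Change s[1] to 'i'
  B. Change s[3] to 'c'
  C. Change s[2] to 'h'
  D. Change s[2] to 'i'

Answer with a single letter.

Answer: C

Derivation:
Option A: s[1]='f'->'i', delta=(9-6)*3^2 mod 509 = 27, hash=223+27 mod 509 = 250
Option B: s[3]='d'->'c', delta=(3-4)*3^0 mod 509 = 508, hash=223+508 mod 509 = 222
Option C: s[2]='a'->'h', delta=(8-1)*3^1 mod 509 = 21, hash=223+21 mod 509 = 244 <-- target
Option D: s[2]='a'->'i', delta=(9-1)*3^1 mod 509 = 24, hash=223+24 mod 509 = 247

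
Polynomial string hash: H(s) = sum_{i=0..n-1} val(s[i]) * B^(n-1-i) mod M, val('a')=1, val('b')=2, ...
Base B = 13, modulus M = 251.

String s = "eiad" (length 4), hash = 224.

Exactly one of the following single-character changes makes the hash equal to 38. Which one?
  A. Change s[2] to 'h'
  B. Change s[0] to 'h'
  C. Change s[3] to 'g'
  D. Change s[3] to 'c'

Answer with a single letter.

Answer: B

Derivation:
Option A: s[2]='a'->'h', delta=(8-1)*13^1 mod 251 = 91, hash=224+91 mod 251 = 64
Option B: s[0]='e'->'h', delta=(8-5)*13^3 mod 251 = 65, hash=224+65 mod 251 = 38 <-- target
Option C: s[3]='d'->'g', delta=(7-4)*13^0 mod 251 = 3, hash=224+3 mod 251 = 227
Option D: s[3]='d'->'c', delta=(3-4)*13^0 mod 251 = 250, hash=224+250 mod 251 = 223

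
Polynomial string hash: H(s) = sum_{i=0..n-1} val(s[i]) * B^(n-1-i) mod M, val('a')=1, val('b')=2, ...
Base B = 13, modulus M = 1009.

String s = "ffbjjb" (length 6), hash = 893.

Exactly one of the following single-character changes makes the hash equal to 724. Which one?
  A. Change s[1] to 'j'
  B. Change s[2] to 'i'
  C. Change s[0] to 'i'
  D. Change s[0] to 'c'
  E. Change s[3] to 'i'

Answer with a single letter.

Option A: s[1]='f'->'j', delta=(10-6)*13^4 mod 1009 = 227, hash=893+227 mod 1009 = 111
Option B: s[2]='b'->'i', delta=(9-2)*13^3 mod 1009 = 244, hash=893+244 mod 1009 = 128
Option C: s[0]='f'->'i', delta=(9-6)*13^5 mod 1009 = 952, hash=893+952 mod 1009 = 836
Option D: s[0]='f'->'c', delta=(3-6)*13^5 mod 1009 = 57, hash=893+57 mod 1009 = 950
Option E: s[3]='j'->'i', delta=(9-10)*13^2 mod 1009 = 840, hash=893+840 mod 1009 = 724 <-- target

Answer: E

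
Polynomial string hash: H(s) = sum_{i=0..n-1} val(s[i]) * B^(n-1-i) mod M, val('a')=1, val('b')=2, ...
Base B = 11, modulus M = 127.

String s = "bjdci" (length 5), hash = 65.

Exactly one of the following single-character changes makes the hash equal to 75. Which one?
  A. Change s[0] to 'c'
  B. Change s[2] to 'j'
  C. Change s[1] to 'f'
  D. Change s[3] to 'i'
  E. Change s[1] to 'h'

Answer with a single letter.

Answer: C

Derivation:
Option A: s[0]='b'->'c', delta=(3-2)*11^4 mod 127 = 36, hash=65+36 mod 127 = 101
Option B: s[2]='d'->'j', delta=(10-4)*11^2 mod 127 = 91, hash=65+91 mod 127 = 29
Option C: s[1]='j'->'f', delta=(6-10)*11^3 mod 127 = 10, hash=65+10 mod 127 = 75 <-- target
Option D: s[3]='c'->'i', delta=(9-3)*11^1 mod 127 = 66, hash=65+66 mod 127 = 4
Option E: s[1]='j'->'h', delta=(8-10)*11^3 mod 127 = 5, hash=65+5 mod 127 = 70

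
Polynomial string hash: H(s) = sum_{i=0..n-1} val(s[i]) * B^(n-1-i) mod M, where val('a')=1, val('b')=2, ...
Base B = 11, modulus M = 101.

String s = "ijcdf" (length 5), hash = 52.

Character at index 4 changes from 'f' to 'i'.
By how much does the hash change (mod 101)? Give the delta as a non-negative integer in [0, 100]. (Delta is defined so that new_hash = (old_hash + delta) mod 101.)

Answer: 3

Derivation:
Delta formula: (val(new) - val(old)) * B^(n-1-k) mod M
  val('i') - val('f') = 9 - 6 = 3
  B^(n-1-k) = 11^0 mod 101 = 1
  Delta = 3 * 1 mod 101 = 3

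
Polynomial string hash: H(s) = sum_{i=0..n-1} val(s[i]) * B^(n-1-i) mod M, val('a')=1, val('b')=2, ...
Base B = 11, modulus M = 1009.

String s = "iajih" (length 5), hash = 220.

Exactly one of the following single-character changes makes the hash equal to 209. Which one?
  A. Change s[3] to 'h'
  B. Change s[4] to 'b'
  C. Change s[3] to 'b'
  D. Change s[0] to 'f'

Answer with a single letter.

Answer: A

Derivation:
Option A: s[3]='i'->'h', delta=(8-9)*11^1 mod 1009 = 998, hash=220+998 mod 1009 = 209 <-- target
Option B: s[4]='h'->'b', delta=(2-8)*11^0 mod 1009 = 1003, hash=220+1003 mod 1009 = 214
Option C: s[3]='i'->'b', delta=(2-9)*11^1 mod 1009 = 932, hash=220+932 mod 1009 = 143
Option D: s[0]='i'->'f', delta=(6-9)*11^4 mod 1009 = 473, hash=220+473 mod 1009 = 693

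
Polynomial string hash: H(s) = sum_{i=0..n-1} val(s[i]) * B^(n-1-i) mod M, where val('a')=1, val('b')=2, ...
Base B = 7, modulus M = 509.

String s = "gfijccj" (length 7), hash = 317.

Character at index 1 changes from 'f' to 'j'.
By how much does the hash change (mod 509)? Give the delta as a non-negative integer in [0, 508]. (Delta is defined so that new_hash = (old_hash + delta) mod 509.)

Delta formula: (val(new) - val(old)) * B^(n-1-k) mod M
  val('j') - val('f') = 10 - 6 = 4
  B^(n-1-k) = 7^5 mod 509 = 10
  Delta = 4 * 10 mod 509 = 40

Answer: 40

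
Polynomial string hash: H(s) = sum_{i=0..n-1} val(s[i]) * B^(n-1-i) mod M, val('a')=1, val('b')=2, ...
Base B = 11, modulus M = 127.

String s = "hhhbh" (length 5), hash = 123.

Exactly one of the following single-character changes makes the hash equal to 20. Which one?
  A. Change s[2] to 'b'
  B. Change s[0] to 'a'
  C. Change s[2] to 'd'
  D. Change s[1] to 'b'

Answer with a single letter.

Option A: s[2]='h'->'b', delta=(2-8)*11^2 mod 127 = 36, hash=123+36 mod 127 = 32
Option B: s[0]='h'->'a', delta=(1-8)*11^4 mod 127 = 2, hash=123+2 mod 127 = 125
Option C: s[2]='h'->'d', delta=(4-8)*11^2 mod 127 = 24, hash=123+24 mod 127 = 20 <-- target
Option D: s[1]='h'->'b', delta=(2-8)*11^3 mod 127 = 15, hash=123+15 mod 127 = 11

Answer: C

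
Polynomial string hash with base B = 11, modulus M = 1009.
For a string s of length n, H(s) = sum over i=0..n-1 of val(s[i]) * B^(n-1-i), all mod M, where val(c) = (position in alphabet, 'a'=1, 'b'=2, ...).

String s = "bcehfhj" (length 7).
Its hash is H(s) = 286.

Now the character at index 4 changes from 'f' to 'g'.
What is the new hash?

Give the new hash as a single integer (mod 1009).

val('f') = 6, val('g') = 7
Position k = 4, exponent = n-1-k = 2
B^2 mod M = 11^2 mod 1009 = 121
Delta = (7 - 6) * 121 mod 1009 = 121
New hash = (286 + 121) mod 1009 = 407

Answer: 407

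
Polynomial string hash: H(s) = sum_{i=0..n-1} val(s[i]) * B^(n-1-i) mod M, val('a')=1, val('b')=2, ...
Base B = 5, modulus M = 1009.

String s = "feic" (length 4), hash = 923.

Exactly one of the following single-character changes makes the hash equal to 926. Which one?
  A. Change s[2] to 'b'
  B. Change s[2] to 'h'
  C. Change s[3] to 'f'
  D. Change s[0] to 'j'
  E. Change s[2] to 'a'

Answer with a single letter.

Answer: C

Derivation:
Option A: s[2]='i'->'b', delta=(2-9)*5^1 mod 1009 = 974, hash=923+974 mod 1009 = 888
Option B: s[2]='i'->'h', delta=(8-9)*5^1 mod 1009 = 1004, hash=923+1004 mod 1009 = 918
Option C: s[3]='c'->'f', delta=(6-3)*5^0 mod 1009 = 3, hash=923+3 mod 1009 = 926 <-- target
Option D: s[0]='f'->'j', delta=(10-6)*5^3 mod 1009 = 500, hash=923+500 mod 1009 = 414
Option E: s[2]='i'->'a', delta=(1-9)*5^1 mod 1009 = 969, hash=923+969 mod 1009 = 883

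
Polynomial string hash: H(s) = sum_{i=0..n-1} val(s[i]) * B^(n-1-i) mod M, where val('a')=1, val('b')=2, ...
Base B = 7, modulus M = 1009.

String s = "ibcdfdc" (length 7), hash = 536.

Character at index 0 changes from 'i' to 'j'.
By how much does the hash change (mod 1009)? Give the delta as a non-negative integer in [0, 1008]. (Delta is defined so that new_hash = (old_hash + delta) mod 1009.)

Delta formula: (val(new) - val(old)) * B^(n-1-k) mod M
  val('j') - val('i') = 10 - 9 = 1
  B^(n-1-k) = 7^6 mod 1009 = 605
  Delta = 1 * 605 mod 1009 = 605

Answer: 605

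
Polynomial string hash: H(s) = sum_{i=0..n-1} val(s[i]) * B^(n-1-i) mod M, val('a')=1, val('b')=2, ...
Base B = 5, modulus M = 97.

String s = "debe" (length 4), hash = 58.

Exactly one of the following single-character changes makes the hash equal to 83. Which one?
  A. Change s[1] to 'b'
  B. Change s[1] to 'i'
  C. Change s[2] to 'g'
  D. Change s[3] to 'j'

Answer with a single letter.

Answer: C

Derivation:
Option A: s[1]='e'->'b', delta=(2-5)*5^2 mod 97 = 22, hash=58+22 mod 97 = 80
Option B: s[1]='e'->'i', delta=(9-5)*5^2 mod 97 = 3, hash=58+3 mod 97 = 61
Option C: s[2]='b'->'g', delta=(7-2)*5^1 mod 97 = 25, hash=58+25 mod 97 = 83 <-- target
Option D: s[3]='e'->'j', delta=(10-5)*5^0 mod 97 = 5, hash=58+5 mod 97 = 63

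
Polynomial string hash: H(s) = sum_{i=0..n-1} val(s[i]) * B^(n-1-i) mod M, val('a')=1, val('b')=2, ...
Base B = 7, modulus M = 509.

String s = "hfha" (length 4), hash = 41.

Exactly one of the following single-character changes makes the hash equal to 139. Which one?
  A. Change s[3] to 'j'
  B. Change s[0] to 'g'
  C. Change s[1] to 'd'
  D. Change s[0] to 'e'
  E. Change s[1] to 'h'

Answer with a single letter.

Answer: E

Derivation:
Option A: s[3]='a'->'j', delta=(10-1)*7^0 mod 509 = 9, hash=41+9 mod 509 = 50
Option B: s[0]='h'->'g', delta=(7-8)*7^3 mod 509 = 166, hash=41+166 mod 509 = 207
Option C: s[1]='f'->'d', delta=(4-6)*7^2 mod 509 = 411, hash=41+411 mod 509 = 452
Option D: s[0]='h'->'e', delta=(5-8)*7^3 mod 509 = 498, hash=41+498 mod 509 = 30
Option E: s[1]='f'->'h', delta=(8-6)*7^2 mod 509 = 98, hash=41+98 mod 509 = 139 <-- target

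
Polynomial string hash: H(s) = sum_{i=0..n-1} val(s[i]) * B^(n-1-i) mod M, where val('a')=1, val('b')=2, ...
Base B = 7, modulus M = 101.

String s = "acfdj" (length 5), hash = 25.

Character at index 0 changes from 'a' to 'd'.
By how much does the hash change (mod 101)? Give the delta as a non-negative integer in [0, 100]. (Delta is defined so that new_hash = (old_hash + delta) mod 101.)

Answer: 32

Derivation:
Delta formula: (val(new) - val(old)) * B^(n-1-k) mod M
  val('d') - val('a') = 4 - 1 = 3
  B^(n-1-k) = 7^4 mod 101 = 78
  Delta = 3 * 78 mod 101 = 32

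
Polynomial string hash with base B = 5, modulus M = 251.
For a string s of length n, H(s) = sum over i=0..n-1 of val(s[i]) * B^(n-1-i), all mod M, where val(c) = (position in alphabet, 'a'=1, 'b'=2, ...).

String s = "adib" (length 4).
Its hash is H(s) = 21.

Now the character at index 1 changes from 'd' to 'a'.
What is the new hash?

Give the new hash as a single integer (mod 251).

Answer: 197

Derivation:
val('d') = 4, val('a') = 1
Position k = 1, exponent = n-1-k = 2
B^2 mod M = 5^2 mod 251 = 25
Delta = (1 - 4) * 25 mod 251 = 176
New hash = (21 + 176) mod 251 = 197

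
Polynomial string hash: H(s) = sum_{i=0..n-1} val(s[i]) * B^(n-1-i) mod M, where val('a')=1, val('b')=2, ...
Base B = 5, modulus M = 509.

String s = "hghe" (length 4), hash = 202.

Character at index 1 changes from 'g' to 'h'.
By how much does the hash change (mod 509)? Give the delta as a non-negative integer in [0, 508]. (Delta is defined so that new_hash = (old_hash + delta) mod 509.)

Answer: 25

Derivation:
Delta formula: (val(new) - val(old)) * B^(n-1-k) mod M
  val('h') - val('g') = 8 - 7 = 1
  B^(n-1-k) = 5^2 mod 509 = 25
  Delta = 1 * 25 mod 509 = 25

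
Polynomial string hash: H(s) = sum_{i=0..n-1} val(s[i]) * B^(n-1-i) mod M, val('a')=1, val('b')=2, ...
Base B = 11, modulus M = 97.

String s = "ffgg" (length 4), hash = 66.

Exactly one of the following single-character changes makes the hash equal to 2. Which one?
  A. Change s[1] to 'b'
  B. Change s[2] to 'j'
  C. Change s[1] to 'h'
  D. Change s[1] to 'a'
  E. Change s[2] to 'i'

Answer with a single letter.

Answer: B

Derivation:
Option A: s[1]='f'->'b', delta=(2-6)*11^2 mod 97 = 1, hash=66+1 mod 97 = 67
Option B: s[2]='g'->'j', delta=(10-7)*11^1 mod 97 = 33, hash=66+33 mod 97 = 2 <-- target
Option C: s[1]='f'->'h', delta=(8-6)*11^2 mod 97 = 48, hash=66+48 mod 97 = 17
Option D: s[1]='f'->'a', delta=(1-6)*11^2 mod 97 = 74, hash=66+74 mod 97 = 43
Option E: s[2]='g'->'i', delta=(9-7)*11^1 mod 97 = 22, hash=66+22 mod 97 = 88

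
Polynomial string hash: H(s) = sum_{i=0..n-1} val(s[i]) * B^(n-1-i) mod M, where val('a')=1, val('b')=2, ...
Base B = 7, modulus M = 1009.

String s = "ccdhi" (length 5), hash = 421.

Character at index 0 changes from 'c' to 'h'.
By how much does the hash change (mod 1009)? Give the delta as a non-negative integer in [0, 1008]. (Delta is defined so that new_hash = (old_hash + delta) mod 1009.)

Answer: 906

Derivation:
Delta formula: (val(new) - val(old)) * B^(n-1-k) mod M
  val('h') - val('c') = 8 - 3 = 5
  B^(n-1-k) = 7^4 mod 1009 = 383
  Delta = 5 * 383 mod 1009 = 906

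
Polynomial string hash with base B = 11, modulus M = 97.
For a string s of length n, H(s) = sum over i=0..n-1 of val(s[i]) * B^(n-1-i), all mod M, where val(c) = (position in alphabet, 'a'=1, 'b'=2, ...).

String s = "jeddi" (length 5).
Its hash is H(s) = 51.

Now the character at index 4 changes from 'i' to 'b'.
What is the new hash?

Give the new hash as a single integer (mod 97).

val('i') = 9, val('b') = 2
Position k = 4, exponent = n-1-k = 0
B^0 mod M = 11^0 mod 97 = 1
Delta = (2 - 9) * 1 mod 97 = 90
New hash = (51 + 90) mod 97 = 44

Answer: 44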